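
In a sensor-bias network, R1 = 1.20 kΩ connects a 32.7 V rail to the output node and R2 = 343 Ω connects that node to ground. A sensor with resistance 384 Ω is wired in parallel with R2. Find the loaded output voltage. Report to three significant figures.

V_out ≈ 4.29 V

The load sits in parallel with R2: R2‖R_L = (343 × 384) / (343 + 384) = 181.2 Ω.
V_out = 32.7 × 181.2 / (1200 + 181.2) = 32.7 × 181.2/1381 = 4.29 V.
(Unloaded it would have been 7.27 V.)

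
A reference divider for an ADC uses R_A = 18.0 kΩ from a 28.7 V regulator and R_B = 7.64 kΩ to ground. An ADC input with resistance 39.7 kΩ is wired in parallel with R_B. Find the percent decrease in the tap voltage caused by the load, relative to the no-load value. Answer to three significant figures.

11.9 %

The divider's output (Thévenin) resistance is R_A‖R_B = 5.363 kΩ.
Fractional drop under load = R_th/(R_th + R_L) = 5.363 / (5.363 + 39.7) = 0.1190.
So the output falls by 11.9 %.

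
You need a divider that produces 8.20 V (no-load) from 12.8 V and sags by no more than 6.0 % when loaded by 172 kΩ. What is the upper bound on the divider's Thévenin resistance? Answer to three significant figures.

Loading drop = R_th/(R_th + R_L) ≤ 0.0600, so R_th ≤ R_L · ε/(1−ε) = 172 kΩ × 0.0600/0.9400 = 11.0 kΩ.
(Any R1, R2 with R2/(R1+R2) = 0.641 and R1‖R2 ≤ 11.0 kΩ will meet the spec.)

R_th ≤ 11.0 kΩ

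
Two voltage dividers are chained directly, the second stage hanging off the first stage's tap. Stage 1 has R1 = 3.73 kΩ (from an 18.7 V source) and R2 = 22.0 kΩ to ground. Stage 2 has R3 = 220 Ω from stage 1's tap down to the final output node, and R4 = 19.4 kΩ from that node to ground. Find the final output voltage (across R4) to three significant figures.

Stage 2 presents R3+R4 = 19620 Ω as a load on stage 1's tap.
Stage 1's lower leg becomes R2‖(R3+R4) = 10370 Ω, so V_mid = 18.7 × 10370/14100 = 13.75 V.
Stage 2 is itself unloaded: V_out = V_mid × R4/(R3+R4) = 13.75 × 19400/19620 = 13.6 V.

V_out ≈ 13.6 V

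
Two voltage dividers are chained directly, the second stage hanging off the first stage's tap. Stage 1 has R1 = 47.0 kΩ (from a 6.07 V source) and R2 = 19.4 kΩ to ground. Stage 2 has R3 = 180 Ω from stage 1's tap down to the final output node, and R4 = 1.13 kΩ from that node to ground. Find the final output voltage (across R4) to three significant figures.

V_out ≈ 0.133 V

Stage 2 presents R3+R4 = 1310 Ω as a load on stage 1's tap.
Stage 1's lower leg becomes R2‖(R3+R4) = 1227 Ω, so V_mid = 6.07 × 1227/48230 = 0.1545 V.
Stage 2 is itself unloaded: V_out = V_mid × R4/(R3+R4) = 0.1545 × 1130/1310 = 0.133 V.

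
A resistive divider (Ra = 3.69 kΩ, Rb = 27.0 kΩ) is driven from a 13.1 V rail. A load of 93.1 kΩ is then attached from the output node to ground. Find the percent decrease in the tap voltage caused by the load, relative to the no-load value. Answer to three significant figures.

3.37 %

The divider's output (Thévenin) resistance is Ra‖Rb = 3.246 kΩ.
Fractional drop under load = R_th/(R_th + R_L) = 3.246 / (3.246 + 93.1) = 0.03369.
So the output falls by 3.37 %.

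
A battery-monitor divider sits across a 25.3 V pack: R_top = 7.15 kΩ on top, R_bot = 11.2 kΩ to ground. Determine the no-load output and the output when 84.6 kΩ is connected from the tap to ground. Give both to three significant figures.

Open-circuit: V = 25.3 × 11.2/(7.15 + 11.2) = 15.4 V.
With the load, R_bot becomes R_bot‖R_L = 9.891 kΩ, so V = 25.3 × 9.891/17.04 = 14.7 V.

Unloaded: 15.4 V; loaded: 14.7 V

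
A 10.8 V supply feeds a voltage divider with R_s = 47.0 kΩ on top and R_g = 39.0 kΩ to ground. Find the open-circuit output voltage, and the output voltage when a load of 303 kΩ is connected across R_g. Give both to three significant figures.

Open-circuit: V = 10.8 × 39.0/(47.0 + 39.0) = 4.90 V.
With the load, R_g becomes R_g‖R_L = 34.55 kΩ, so V = 10.8 × 34.55/81.55 = 4.58 V.

Unloaded: 4.90 V; loaded: 4.58 V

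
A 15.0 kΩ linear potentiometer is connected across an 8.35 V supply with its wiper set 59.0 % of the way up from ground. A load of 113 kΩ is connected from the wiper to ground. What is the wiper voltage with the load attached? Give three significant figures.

The wiper splits the pot into (1−α)R = 6.150 kΩ above and αR = 8.850 kΩ below.
Lower section ‖ load = 8.207 kΩ.
V_wiper = 8.35 × 8.207/(6.150 + 8.207) = 4.77 V.

V ≈ 4.77 V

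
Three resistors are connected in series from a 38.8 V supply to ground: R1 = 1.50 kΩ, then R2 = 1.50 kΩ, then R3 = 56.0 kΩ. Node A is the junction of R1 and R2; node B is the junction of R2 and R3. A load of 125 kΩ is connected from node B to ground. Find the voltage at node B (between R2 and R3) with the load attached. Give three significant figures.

V ≈ 36.0 V

At node B, R3 is in parallel with the load: R3‖R_L = 38.67 kΩ.
Below node A the resistance is R2 + (R3‖R_L) = 40.17 kΩ, so V_A = 38.8 × 40.17/41.67 = 37.40 V.
Then V_B = V_A × (R3‖R_L)/(R2 + R3‖R_L) = 37.40 × 38.67/40.17 = 36.0 V.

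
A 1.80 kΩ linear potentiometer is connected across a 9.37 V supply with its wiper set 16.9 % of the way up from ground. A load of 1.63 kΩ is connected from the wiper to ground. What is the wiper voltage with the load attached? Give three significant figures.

V ≈ 1.37 V

The wiper splits the pot into (1−α)R = 1496 Ω above and αR = 304.2 Ω below.
Lower section ‖ load = 256.4 Ω.
V_wiper = 9.37 × 256.4/(1496 + 256.4) = 1.37 V.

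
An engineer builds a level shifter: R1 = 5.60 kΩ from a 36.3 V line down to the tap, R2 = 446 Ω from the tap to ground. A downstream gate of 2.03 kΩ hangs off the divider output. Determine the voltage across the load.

V_out ≈ 2.22 V

The load sits in parallel with R2: R2‖R_L = (446 × 2030) / (446 + 2030) = 365.7 Ω.
V_out = 36.3 × 365.7 / (5600 + 365.7) = 36.3 × 365.7/5966 = 2.22 V.
(Unloaded it would have been 2.68 V.)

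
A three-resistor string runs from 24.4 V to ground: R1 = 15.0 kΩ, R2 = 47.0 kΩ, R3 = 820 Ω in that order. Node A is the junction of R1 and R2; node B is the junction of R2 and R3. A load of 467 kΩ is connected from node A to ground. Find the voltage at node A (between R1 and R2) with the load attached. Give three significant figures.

V ≈ 18.1 V

Below node A the series string R2+R3 = 47820 Ω sits in parallel with the 467000 Ω load: 43380 Ω.
V_A = 24.4 × 43380/(15000 + 43380) = 18.1 V.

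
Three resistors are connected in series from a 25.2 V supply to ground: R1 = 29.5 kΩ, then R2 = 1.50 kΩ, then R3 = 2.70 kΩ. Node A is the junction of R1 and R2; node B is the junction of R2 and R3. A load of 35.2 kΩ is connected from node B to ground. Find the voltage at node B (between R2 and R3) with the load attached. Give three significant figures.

V ≈ 1.89 V

At node B, R3 is in parallel with the load: R3‖R_L = 2.508 kΩ.
Below node A the resistance is R2 + (R3‖R_L) = 4.008 kΩ, so V_A = 25.2 × 4.008/33.51 = 3.014 V.
Then V_B = V_A × (R3‖R_L)/(R2 + R3‖R_L) = 3.014 × 2.508/4.008 = 1.89 V.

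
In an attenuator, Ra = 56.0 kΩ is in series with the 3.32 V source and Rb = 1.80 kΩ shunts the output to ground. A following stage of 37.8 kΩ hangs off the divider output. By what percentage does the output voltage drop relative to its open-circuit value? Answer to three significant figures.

4.41 %

The divider's output (Thévenin) resistance is Ra‖Rb = 1.744 kΩ.
Fractional drop under load = R_th/(R_th + R_L) = 1.744 / (1.744 + 37.8) = 0.04410.
So the output falls by 4.41 %.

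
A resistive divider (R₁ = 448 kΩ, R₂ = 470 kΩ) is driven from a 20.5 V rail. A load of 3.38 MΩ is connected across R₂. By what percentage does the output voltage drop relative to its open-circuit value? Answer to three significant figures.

The divider's output (Thévenin) resistance is R₁‖R₂ = 229.4 kΩ.
Fractional drop under load = R_th/(R_th + R_L) = 229.4 / (229.4 + 3380) = 0.06355.
So the output falls by 6.35 %.

6.35 %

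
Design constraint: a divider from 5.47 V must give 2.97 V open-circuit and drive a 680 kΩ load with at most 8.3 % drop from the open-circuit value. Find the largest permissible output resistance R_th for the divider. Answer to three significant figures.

Loading drop = R_th/(R_th + R_L) ≤ 0.0830, so R_th ≤ R_L · ε/(1−ε) = 680 kΩ × 0.0830/0.9170 = 61.5 kΩ.

R_th ≤ 61.5 kΩ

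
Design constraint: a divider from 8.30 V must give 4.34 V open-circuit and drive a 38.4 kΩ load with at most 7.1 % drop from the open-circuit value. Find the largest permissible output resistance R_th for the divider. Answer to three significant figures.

R_th ≤ 2.93 kΩ

Loading drop = R_th/(R_th + R_L) ≤ 0.0710, so R_th ≤ R_L · ε/(1−ε) = 38.4 kΩ × 0.0710/0.9290 = 2.93 kΩ.
(Any R1, R2 with R2/(R1+R2) = 0.523 and R1‖R2 ≤ 2.93 kΩ will meet the spec.)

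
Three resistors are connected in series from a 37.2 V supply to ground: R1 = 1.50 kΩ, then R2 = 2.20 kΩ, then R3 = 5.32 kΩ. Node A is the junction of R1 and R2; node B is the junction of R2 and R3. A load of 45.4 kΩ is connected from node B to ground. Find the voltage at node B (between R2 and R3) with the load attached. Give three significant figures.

At node B, R3 is in parallel with the load: R3‖R_L = 4.762 kΩ.
Below node A the resistance is R2 + (R3‖R_L) = 6.962 kΩ, so V_A = 37.2 × 6.962/8.462 = 30.61 V.
Then V_B = V_A × (R3‖R_L)/(R2 + R3‖R_L) = 30.61 × 4.762/6.962 = 20.9 V.

V ≈ 20.9 V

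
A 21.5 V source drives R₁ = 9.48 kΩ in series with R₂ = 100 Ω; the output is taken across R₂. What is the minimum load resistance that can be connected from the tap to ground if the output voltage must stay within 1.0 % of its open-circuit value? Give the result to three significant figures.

Output resistance R_th = R₁‖R₂ = (9480 × 100)/9580 = 98.96 Ω.
The fractional drop is R_th/(R_th + R_L); requiring this ≤ 0.0100 gives R_L ≥ R_th(1/0.0100 − 1) = 98.96 × 99.00 = 9.80 kΩ.

R_L(min) ≈ 9.80 kΩ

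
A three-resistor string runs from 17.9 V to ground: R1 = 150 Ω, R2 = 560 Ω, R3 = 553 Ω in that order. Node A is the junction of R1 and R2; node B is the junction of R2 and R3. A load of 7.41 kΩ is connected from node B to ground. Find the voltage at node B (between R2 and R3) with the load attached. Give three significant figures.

At node B, R3 is in parallel with the load: R3‖R_L = 514.6 Ω.
Below node A the resistance is R2 + (R3‖R_L) = 1075 Ω, so V_A = 17.9 × 1075/1225 = 15.71 V.
Then V_B = V_A × (R3‖R_L)/(R2 + R3‖R_L) = 15.71 × 514.6/1075 = 7.52 V.

V ≈ 7.52 V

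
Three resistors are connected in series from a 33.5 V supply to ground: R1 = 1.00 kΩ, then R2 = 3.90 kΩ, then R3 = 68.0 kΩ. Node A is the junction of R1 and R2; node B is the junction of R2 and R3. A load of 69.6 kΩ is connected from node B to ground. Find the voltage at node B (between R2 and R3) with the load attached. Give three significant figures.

V ≈ 29.3 V

At node B, R3 is in parallel with the load: R3‖R_L = 34.40 kΩ.
Below node A the resistance is R2 + (R3‖R_L) = 38.30 kΩ, so V_A = 33.5 × 38.30/39.30 = 32.65 V.
Then V_B = V_A × (R3‖R_L)/(R2 + R3‖R_L) = 32.65 × 34.40/38.30 = 29.3 V.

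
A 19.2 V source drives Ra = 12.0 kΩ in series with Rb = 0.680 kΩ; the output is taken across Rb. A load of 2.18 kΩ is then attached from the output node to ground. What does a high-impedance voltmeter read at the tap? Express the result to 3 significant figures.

The load sits in parallel with Rb: Rb‖R_L = (680 × 2180) / (680 + 2180) = 518.3 Ω.
V_out = 19.2 × 518.3 / (12000 + 518.3) = 19.2 × 518.3/12520 = 0.795 V.

V_out ≈ 0.795 V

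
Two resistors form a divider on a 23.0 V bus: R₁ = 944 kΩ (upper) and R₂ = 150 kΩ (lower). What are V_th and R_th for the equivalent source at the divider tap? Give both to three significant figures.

V_th is the open-circuit tap voltage: 23.0 × 150/(944 + 150) = 3.15 V.
With the supply zeroed, R₁ and R₂ appear in parallel from the tap: R_th = R₁‖R₂ = (944 × 150)/1094 = 129 kΩ.

V_th = 3.15 V, R_th = 129 kΩ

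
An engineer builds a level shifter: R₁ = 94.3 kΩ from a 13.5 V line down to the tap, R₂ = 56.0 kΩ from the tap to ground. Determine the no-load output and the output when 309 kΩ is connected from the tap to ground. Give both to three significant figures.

Open-circuit: V = 13.5 × 56.0/(94.3 + 56.0) = 5.03 V.
With the load, R₂ becomes R₂‖R_L = 47.41 kΩ, so V = 13.5 × 47.41/141.7 = 4.52 V.

Unloaded: 5.03 V; loaded: 4.52 V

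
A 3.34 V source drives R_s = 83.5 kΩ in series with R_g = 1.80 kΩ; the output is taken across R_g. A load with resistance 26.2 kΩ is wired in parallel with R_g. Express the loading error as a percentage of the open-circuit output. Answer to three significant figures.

The divider's output (Thévenin) resistance is R_s‖R_g = 1.762 kΩ.
Fractional drop under load = R_th/(R_th + R_L) = 1.762 / (1.762 + 26.2) = 0.06301.
So the output falls by 6.30 %.

6.30 %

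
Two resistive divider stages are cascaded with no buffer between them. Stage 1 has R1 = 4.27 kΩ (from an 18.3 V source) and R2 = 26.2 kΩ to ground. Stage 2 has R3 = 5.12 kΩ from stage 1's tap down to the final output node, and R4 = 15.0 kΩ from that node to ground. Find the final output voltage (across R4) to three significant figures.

V_out ≈ 9.92 V

Stage 2 presents R3+R4 = 20.12 kΩ as a load on stage 1's tap.
Stage 1's lower leg becomes R2‖(R3+R4) = 11.38 kΩ, so V_mid = 18.3 × 11.38/15.65 = 13.31 V.
Stage 2 is itself unloaded: V_out = V_mid × R4/(R3+R4) = 13.31 × 15.0/20.12 = 9.92 V.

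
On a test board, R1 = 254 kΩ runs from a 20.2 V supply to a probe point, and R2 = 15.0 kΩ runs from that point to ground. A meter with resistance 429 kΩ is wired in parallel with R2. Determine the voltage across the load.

The load sits in parallel with R2: R2‖R_L = (15.0 × 429) / (15.0 + 429) = 14.49 kΩ.
V_out = 20.2 × 14.49 / (254 + 14.49) = 20.2 × 14.49/268.5 = 1.09 V.

V_out ≈ 1.09 V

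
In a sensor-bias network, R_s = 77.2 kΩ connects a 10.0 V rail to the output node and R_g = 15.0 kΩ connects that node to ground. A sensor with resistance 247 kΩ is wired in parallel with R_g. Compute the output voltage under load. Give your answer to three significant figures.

V_out ≈ 1.55 V

The load sits in parallel with R_g: R_g‖R_L = (15.0 × 247) / (15.0 + 247) = 14.14 kΩ.
V_out = 10.0 × 14.14 / (77.2 + 14.14) = 10.0 × 14.14/91.34 = 1.55 V.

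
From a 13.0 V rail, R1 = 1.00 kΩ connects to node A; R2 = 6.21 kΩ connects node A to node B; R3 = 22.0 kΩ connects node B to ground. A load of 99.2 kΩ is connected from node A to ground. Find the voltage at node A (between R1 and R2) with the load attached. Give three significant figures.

Below node A the series string R2+R3 = 28.21 kΩ sits in parallel with the 99.2 kΩ load: 21.96 kΩ.
V_A = 13.0 × 21.96/(1.00 + 21.96) = 12.4 V.

V ≈ 12.4 V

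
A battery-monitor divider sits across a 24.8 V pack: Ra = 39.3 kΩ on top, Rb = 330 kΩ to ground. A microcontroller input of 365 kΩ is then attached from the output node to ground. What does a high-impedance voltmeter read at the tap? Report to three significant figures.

The load sits in parallel with Rb: Rb‖R_L = (330 × 365) / (330 + 365) = 173.3 kΩ.
V_out = 24.8 × 173.3 / (39.3 + 173.3) = 24.8 × 173.3/212.6 = 20.2 V.
(Unloaded it would have been 22.2 V.)

V_out ≈ 20.2 V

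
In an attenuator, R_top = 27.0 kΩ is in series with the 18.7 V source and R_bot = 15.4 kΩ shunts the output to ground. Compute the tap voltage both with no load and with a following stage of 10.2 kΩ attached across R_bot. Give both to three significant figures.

Open-circuit: V = 18.7 × 15.4/(27.0 + 15.4) = 6.79 V.
With the load, R_bot becomes R_bot‖R_L = 6.136 kΩ, so V = 18.7 × 6.136/33.14 = 3.46 V.

Unloaded: 6.79 V; loaded: 3.46 V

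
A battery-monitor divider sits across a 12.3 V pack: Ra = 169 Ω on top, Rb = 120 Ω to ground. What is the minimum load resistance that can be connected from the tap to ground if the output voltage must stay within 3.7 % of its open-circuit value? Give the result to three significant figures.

R_L(min) ≈ 1.83 kΩ

Output resistance R_th = Ra‖Rb = (169 × 120)/289.0 = 70.17 Ω.
The fractional drop is R_th/(R_th + R_L); requiring this ≤ 0.0370 gives R_L ≥ R_th(1/0.0370 − 1) = 70.17 × 26.03 = 1.83 kΩ.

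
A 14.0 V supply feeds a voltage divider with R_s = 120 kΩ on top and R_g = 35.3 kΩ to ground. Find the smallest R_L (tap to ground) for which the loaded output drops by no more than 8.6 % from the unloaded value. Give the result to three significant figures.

Output resistance R_th = R_s‖R_g = (120 × 35.3)/155.3 = 27.28 kΩ.
The fractional drop is R_th/(R_th + R_L); requiring this ≤ 0.0860 gives R_L ≥ R_th(1/0.0860 − 1) = 27.28 × 10.63 = 290 kΩ.

R_L(min) ≈ 290 kΩ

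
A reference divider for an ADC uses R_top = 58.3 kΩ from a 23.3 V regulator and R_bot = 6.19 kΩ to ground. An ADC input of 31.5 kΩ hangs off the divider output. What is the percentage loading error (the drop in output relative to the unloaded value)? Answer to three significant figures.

The divider's output (Thévenin) resistance is R_top‖R_bot = 5.596 kΩ.
Fractional drop under load = R_th/(R_th + R_L) = 5.596 / (5.596 + 31.5) = 0.1508.
So the output falls by 15.1 %.

15.1 %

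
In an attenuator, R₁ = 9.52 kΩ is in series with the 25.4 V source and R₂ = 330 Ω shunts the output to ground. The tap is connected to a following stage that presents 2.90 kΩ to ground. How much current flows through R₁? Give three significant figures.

I ≈ 2.59 mA

R₂‖R_L = 296.3 Ω, so the source sees R₁ + R₂‖R_L = 9816 Ω.
I = 25.4 V / 9816 Ω = 2.59 mA.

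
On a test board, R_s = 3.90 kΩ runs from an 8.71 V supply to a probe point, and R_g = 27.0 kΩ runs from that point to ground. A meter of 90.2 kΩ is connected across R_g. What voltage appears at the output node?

The load sits in parallel with R_g: R_g‖R_L = (27.0 × 90.2) / (27.0 + 90.2) = 20.78 kΩ.
V_out = 8.71 × 20.78 / (3.90 + 20.78) = 8.71 × 20.78/24.68 = 7.33 V.

V_out ≈ 7.33 V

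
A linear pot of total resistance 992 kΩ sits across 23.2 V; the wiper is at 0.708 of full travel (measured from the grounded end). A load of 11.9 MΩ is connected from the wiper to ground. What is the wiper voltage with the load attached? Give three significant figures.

V ≈ 16.1 V

The wiper splits the pot into (1−α)R = 289.7 kΩ above and αR = 702.3 kΩ below.
Lower section ‖ load = 663.2 kΩ.
V_wiper = 23.2 × 663.2/(289.7 + 663.2) = 16.1 V.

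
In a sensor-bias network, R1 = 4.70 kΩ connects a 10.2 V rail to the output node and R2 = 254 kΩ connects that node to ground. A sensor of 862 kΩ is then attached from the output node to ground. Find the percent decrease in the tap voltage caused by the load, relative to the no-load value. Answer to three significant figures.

The divider's output (Thévenin) resistance is R1‖R2 = 4.615 kΩ.
Fractional drop under load = R_th/(R_th + R_L) = 4.615 / (4.615 + 862) = 0.005325.
So the output falls by 0.532 %.

0.532 %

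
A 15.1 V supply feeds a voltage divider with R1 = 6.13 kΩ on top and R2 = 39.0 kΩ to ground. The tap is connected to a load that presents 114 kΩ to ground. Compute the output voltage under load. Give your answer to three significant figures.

The load sits in parallel with R2: R2‖R_L = (39.0 × 114) / (39.0 + 114) = 29.06 kΩ.
V_out = 15.1 × 29.06 / (6.13 + 29.06) = 15.1 × 29.06/35.19 = 12.5 V.
(Unloaded it would have been 13.0 V.)

V_out ≈ 12.5 V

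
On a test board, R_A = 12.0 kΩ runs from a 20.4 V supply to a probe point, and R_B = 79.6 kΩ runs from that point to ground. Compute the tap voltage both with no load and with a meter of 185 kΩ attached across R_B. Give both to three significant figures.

Open-circuit: V = 20.4 × 79.6/(12.0 + 79.6) = 17.7 V.
With the load, R_B becomes R_B‖R_L = 55.65 kΩ, so V = 20.4 × 55.65/67.65 = 16.8 V.

Unloaded: 17.7 V; loaded: 16.8 V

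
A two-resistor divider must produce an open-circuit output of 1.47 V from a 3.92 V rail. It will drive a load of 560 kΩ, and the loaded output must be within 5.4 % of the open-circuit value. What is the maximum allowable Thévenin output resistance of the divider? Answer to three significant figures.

R_th ≤ 32.0 kΩ

Loading drop = R_th/(R_th + R_L) ≤ 0.0540, so R_th ≤ R_L · ε/(1−ε) = 560 kΩ × 0.0540/0.9460 = 32.0 kΩ.
(Any R1, R2 with R2/(R1+R2) = 0.375 and R1‖R2 ≤ 32.0 kΩ will meet the spec.)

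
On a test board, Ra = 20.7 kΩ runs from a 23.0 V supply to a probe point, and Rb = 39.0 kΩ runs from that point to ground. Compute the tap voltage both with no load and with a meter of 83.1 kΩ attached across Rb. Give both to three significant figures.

Unloaded: 15.0 V; loaded: 12.9 V

Open-circuit: V = 23.0 × 39.0/(20.7 + 39.0) = 15.0 V.
With the load, Rb becomes Rb‖R_L = 26.54 kΩ, so V = 23.0 × 26.54/47.24 = 12.9 V.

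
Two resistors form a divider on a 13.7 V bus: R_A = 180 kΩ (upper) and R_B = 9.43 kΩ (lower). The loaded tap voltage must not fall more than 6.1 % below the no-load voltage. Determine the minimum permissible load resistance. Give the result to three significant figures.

Output resistance R_th = R_A‖R_B = (180 × 9.43)/189.4 = 8.961 kΩ.
The fractional drop is R_th/(R_th + R_L); requiring this ≤ 0.0610 gives R_L ≥ R_th(1/0.0610 − 1) = 8.961 × 15.39 = 138 kΩ.

R_L(min) ≈ 138 kΩ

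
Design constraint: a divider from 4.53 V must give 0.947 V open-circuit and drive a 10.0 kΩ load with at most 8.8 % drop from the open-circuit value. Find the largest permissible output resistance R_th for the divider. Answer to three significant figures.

Loading drop = R_th/(R_th + R_L) ≤ 0.0880, so R_th ≤ R_L · ε/(1−ε) = 10.0 kΩ × 0.0880/0.9120 = 965 Ω.
(Any R1, R2 with R2/(R1+R2) = 0.209 and R1‖R2 ≤ 965 Ω will meet the spec.)

R_th ≤ 965 Ω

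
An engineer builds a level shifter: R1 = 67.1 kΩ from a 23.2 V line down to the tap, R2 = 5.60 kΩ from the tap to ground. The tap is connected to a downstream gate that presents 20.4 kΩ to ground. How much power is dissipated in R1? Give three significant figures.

Total resistance from the source is R1 + (R2‖R_L) = 71.49 kΩ, so I = 23.2/71.49 kΩ = 0.3245 mA.
P = I²·R1 = (0.3245 mA)² × 67.1 kΩ = 7.07 mW.

P ≈ 7.07 mW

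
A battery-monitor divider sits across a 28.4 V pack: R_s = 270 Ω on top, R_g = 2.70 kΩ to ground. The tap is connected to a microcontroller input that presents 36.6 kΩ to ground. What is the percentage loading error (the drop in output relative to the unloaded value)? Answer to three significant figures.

The divider's output (Thévenin) resistance is R_s‖R_g = 245.5 Ω.
Fractional drop under load = R_th/(R_th + R_L) = 245.5 / (245.5 + 36600) = 0.006662.
So the output falls by 0.666 %.

0.666 %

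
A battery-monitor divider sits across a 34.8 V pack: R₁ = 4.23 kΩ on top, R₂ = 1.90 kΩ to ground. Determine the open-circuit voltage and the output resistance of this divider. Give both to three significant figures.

V_th = 10.8 V, R_th = 1.31 kΩ

V_th is the open-circuit tap voltage: 34.8 × 1.90/(4.23 + 1.90) = 10.8 V.
With the supply zeroed, R₁ and R₂ appear in parallel from the tap: R_th = R₁‖R₂ = (4.23 × 1.90)/6.130 = 1.31 kΩ.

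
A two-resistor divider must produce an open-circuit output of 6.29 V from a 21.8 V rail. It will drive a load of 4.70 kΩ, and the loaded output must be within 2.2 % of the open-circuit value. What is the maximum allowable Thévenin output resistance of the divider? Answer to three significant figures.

Loading drop = R_th/(R_th + R_L) ≤ 0.0220, so R_th ≤ R_L · ε/(1−ε) = 4.70 kΩ × 0.0220/0.9780 = 106 Ω.
(Any R1, R2 with R2/(R1+R2) = 0.289 and R1‖R2 ≤ 106 Ω will meet the spec.)

R_th ≤ 106 Ω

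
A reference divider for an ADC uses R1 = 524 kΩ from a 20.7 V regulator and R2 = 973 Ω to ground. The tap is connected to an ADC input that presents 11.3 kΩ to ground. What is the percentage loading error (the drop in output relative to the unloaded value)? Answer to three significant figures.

7.91 %

The divider's output (Thévenin) resistance is R1‖R2 = 971.2 Ω.
Fractional drop under load = R_th/(R_th + R_L) = 971.2 / (971.2 + 11300) = 0.07914.
So the output falls by 7.91 %.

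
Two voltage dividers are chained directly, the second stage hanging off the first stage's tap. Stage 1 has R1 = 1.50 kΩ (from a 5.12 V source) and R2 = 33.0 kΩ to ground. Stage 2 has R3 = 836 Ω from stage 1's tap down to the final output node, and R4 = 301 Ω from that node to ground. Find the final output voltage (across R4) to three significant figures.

Stage 2 presents R3+R4 = 1137 Ω as a load on stage 1's tap.
Stage 1's lower leg becomes R2‖(R3+R4) = 1099 Ω, so V_mid = 5.12 × 1099/2599 = 2.165 V.
Stage 2 is itself unloaded: V_out = V_mid × R4/(R3+R4) = 2.165 × 301/1137 = 0.573 V.

V_out ≈ 0.573 V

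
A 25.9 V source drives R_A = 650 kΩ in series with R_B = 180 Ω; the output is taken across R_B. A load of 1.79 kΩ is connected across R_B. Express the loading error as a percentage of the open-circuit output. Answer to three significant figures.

Unloaded V = 25.9 × 180/650200 = 0.0071703 V.
Loaded: R_B‖R_L = 163.6 Ω, giving V = 25.9 × 163.6/650200 = 0.0065153 V.
Drop = (0.0071703 − 0.0065153) / 0.0071703 = 9.13 %.

9.13 %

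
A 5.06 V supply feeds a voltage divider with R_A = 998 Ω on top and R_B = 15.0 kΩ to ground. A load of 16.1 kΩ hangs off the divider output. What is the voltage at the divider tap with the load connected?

V_out ≈ 4.48 V

The load sits in parallel with R_B: R_B‖R_L = (15000 × 16100) / (15000 + 16100) = 7765 Ω.
V_out = 5.06 × 7765 / (998 + 7765) = 5.06 × 7765/8763 = 4.48 V.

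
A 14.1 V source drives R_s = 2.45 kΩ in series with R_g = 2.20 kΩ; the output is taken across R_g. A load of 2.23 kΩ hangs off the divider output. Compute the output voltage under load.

The load sits in parallel with R_g: R_g‖R_L = (2.20 × 2.23) / (2.20 + 2.23) = 1.107 kΩ.
V_out = 14.1 × 1.107 / (2.45 + 1.107) = 14.1 × 1.107/3.557 = 4.39 V.

V_out ≈ 4.39 V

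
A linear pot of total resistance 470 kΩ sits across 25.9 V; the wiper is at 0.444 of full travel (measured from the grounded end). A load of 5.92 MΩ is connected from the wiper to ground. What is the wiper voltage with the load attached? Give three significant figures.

V ≈ 11.3 V

The wiper splits the pot into (1−α)R = 261.3 kΩ above and αR = 208.7 kΩ below.
Lower section ‖ load = 201.6 kΩ.
V_wiper = 25.9 × 201.6/(261.3 + 201.6) = 11.3 V.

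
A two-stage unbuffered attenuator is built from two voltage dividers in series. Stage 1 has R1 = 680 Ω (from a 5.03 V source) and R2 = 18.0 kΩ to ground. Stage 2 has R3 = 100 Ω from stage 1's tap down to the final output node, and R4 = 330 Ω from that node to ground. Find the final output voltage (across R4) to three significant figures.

Stage 2 presents R3+R4 = 430.0 Ω as a load on stage 1's tap.
Stage 1's lower leg becomes R2‖(R3+R4) = 420.0 Ω, so V_mid = 5.03 × 420.0/1100 = 1.920 V.
Stage 2 is itself unloaded: V_out = V_mid × R4/(R3+R4) = 1.920 × 330/430.0 = 1.47 V.

V_out ≈ 1.47 V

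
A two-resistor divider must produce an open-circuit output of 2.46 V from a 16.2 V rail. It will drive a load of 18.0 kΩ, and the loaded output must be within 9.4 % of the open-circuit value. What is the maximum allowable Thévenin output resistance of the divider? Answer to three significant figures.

R_th ≤ 1.87 kΩ

Loading drop = R_th/(R_th + R_L) ≤ 0.0940, so R_th ≤ R_L · ε/(1−ε) = 18.0 kΩ × 0.0940/0.9060 = 1.87 kΩ.
(Any R1, R2 with R2/(R1+R2) = 0.152 and R1‖R2 ≤ 1.87 kΩ will meet the spec.)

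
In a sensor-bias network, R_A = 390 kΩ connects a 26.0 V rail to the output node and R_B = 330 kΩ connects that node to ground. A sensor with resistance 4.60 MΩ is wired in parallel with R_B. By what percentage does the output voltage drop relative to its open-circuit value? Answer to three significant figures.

3.74 %

The divider's output (Thévenin) resistance is R_A‖R_B = 178.8 kΩ.
Fractional drop under load = R_th/(R_th + R_L) = 178.8 / (178.8 + 4600) = 0.03741.
So the output falls by 3.74 %.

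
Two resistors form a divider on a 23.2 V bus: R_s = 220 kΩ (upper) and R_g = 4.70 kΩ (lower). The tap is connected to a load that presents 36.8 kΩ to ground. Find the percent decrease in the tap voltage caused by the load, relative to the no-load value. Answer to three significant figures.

11.1 %

Unloaded V = 23.2 × 4.70/224.7 = 0.48527 V.
Loaded: R_g‖R_L = 4.168 kΩ, giving V = 23.2 × 4.168/224.2 = 0.43133 V.
Drop = (0.48527 − 0.43133) / 0.48527 = 11.1 %.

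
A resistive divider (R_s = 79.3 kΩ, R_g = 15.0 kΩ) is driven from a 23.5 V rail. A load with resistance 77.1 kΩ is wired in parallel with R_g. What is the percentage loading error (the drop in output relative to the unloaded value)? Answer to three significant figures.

Unloaded V = 23.5 × 15.0/94.30 = 3.7381 V.
Loaded: R_g‖R_L = 12.56 kΩ, giving V = 23.5 × 12.56/91.86 = 3.2125 V.
Drop = (3.7381 − 3.2125) / 3.7381 = 14.1 %.

14.1 %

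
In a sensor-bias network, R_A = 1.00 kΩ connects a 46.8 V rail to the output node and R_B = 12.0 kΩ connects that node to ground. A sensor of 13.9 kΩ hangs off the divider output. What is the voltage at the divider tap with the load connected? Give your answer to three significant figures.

The load sits in parallel with R_B: R_B‖R_L = (12.0 × 13.9) / (12.0 + 13.9) = 6.440 kΩ.
V_out = 46.8 × 6.440 / (1.00 + 6.440) = 46.8 × 6.440/7.440 = 40.5 V.

V_out ≈ 40.5 V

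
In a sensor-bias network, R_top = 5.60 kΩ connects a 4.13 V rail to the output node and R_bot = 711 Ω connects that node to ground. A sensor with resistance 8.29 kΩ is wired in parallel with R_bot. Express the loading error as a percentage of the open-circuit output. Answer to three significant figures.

The divider's output (Thévenin) resistance is R_top‖R_bot = 630.9 Ω.
Fractional drop under load = R_th/(R_th + R_L) = 630.9 / (630.9 + 8290) = 0.07072.
So the output falls by 7.07 %.

7.07 %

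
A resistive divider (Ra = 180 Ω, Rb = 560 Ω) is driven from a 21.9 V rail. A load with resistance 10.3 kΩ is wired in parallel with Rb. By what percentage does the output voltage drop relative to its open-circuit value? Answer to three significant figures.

The divider's output (Thévenin) resistance is Ra‖Rb = 136.2 Ω.
Fractional drop under load = R_th/(R_th + R_L) = 136.2 / (136.2 + 10300) = 0.01305.
So the output falls by 1.31 %.

1.31 %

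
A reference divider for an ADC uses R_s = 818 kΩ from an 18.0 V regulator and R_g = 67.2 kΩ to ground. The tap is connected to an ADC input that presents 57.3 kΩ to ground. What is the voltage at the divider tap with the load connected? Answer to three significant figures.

V_out ≈ 0.656 V

The load sits in parallel with R_g: R_g‖R_L = (67.2 × 57.3) / (67.2 + 57.3) = 30.93 kΩ.
V_out = 18.0 × 30.93 / (818 + 30.93) = 18.0 × 30.93/848.9 = 0.656 V.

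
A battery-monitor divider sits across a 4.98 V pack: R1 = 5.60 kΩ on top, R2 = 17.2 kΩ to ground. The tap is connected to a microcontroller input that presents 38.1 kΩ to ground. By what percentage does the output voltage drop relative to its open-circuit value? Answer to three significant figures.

9.98 %

The divider's output (Thévenin) resistance is R1‖R2 = 4.225 kΩ.
Fractional drop under load = R_th/(R_th + R_L) = 4.225 / (4.225 + 38.1) = 0.09981.
So the output falls by 9.98 %.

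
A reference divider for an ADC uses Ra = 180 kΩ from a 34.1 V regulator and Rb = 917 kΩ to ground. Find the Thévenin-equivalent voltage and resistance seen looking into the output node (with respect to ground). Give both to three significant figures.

V_th is the open-circuit tap voltage: 34.1 × 917/(180 + 917) = 28.5 V.
With the supply zeroed, Ra and Rb appear in parallel from the tap: R_th = Ra‖Rb = (180 × 917)/1097 = 150 kΩ.

V_th = 28.5 V, R_th = 150 kΩ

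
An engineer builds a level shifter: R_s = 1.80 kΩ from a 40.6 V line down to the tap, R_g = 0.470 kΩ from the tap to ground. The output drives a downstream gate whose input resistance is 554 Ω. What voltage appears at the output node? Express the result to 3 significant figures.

V_out ≈ 5.03 V

The load sits in parallel with R_g: R_g‖R_L = (470 × 554) / (470 + 554) = 254.3 Ω.
V_out = 40.6 × 254.3 / (1800 + 254.3) = 40.6 × 254.3/2054 = 5.03 V.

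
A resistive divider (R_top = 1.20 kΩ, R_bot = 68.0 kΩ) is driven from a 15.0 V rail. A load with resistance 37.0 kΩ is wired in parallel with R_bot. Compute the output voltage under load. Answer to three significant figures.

V_out ≈ 14.3 V

The load sits in parallel with R_bot: R_bot‖R_L = (68.0 × 37.0) / (68.0 + 37.0) = 23.96 kΩ.
V_out = 15.0 × 23.96 / (1.20 + 23.96) = 15.0 × 23.96/25.16 = 14.3 V.
(Unloaded it would have been 14.7 V.)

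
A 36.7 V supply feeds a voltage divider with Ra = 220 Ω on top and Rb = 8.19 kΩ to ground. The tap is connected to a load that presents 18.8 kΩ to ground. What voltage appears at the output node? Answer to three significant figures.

V_out ≈ 35.3 V

The load sits in parallel with Rb: Rb‖R_L = (8190 × 18800) / (8190 + 18800) = 5705 Ω.
V_out = 36.7 × 5705 / (220 + 5705) = 36.7 × 5705/5925 = 35.3 V.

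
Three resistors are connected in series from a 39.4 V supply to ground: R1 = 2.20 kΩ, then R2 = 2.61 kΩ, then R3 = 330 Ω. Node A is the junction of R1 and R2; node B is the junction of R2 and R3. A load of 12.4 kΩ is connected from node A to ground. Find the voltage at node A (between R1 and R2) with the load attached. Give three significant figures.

V ≈ 20.5 V

Below node A the series string R2+R3 = 2940 Ω sits in parallel with the 12400 Ω load: 2377 Ω.
V_A = 39.4 × 2377/(2200 + 2377) = 20.5 V.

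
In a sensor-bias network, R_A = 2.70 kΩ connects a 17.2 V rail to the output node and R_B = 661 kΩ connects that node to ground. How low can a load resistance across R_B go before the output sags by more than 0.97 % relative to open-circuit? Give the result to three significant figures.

Output resistance R_th = R_A‖R_B = (2.70 × 661)/663.7 = 2.689 kΩ.
The fractional drop is R_th/(R_th + R_L); requiring this ≤ 0.00970 gives R_L ≥ R_th(1/0.00970 − 1) = 2.689 × 102.1 = 275 kΩ.

R_L(min) ≈ 275 kΩ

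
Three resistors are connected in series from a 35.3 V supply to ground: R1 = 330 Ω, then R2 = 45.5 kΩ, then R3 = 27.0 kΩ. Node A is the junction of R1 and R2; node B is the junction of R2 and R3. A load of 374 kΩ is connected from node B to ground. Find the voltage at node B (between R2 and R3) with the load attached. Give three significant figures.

At node B, R3 is in parallel with the load: R3‖R_L = 25180 Ω.
Below node A the resistance is R2 + (R3‖R_L) = 70680 Ω, so V_A = 35.3 × 70680/71010 = 35.14 V.
Then V_B = V_A × (R3‖R_L)/(R2 + R3‖R_L) = 35.14 × 25180/70680 = 12.5 V.

V ≈ 12.5 V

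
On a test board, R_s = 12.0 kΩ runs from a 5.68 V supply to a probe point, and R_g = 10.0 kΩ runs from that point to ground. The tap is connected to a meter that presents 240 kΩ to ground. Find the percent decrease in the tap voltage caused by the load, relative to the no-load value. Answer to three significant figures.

The divider's output (Thévenin) resistance is R_s‖R_g = 5.455 kΩ.
Fractional drop under load = R_th/(R_th + R_L) = 5.455 / (5.455 + 240) = 0.02222.
So the output falls by 2.22 %.

2.22 %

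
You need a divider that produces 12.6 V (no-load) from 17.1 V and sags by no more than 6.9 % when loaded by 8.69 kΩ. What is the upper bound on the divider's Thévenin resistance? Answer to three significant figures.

Loading drop = R_th/(R_th + R_L) ≤ 0.0690, so R_th ≤ R_L · ε/(1−ε) = 8.69 kΩ × 0.0690/0.9310 = 644 Ω.

R_th ≤ 644 Ω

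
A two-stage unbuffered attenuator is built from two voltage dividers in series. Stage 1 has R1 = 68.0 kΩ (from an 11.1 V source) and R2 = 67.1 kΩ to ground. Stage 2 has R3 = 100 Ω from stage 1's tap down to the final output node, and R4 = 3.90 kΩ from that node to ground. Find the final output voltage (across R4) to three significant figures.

Stage 2 presents R3+R4 = 4000 Ω as a load on stage 1's tap.
Stage 1's lower leg becomes R2‖(R3+R4) = 3775 Ω, so V_mid = 11.1 × 3775/71770 = 0.5838 V.
Stage 2 is itself unloaded: V_out = V_mid × R4/(R3+R4) = 0.5838 × 3900/4000 = 0.569 V.

V_out ≈ 0.569 V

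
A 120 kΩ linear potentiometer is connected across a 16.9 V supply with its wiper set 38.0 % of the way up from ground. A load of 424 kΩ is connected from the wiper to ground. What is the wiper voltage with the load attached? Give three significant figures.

V ≈ 6.02 V

The wiper splits the pot into (1−α)R = 74.40 kΩ above and αR = 45.60 kΩ below.
Lower section ‖ load = 41.17 kΩ.
V_wiper = 16.9 × 41.17/(74.40 + 41.17) = 6.02 V.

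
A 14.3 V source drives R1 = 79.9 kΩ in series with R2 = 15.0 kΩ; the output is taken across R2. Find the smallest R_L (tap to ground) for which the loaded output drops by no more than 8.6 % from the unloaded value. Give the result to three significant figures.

Output resistance R_th = R1‖R2 = (79.9 × 15.0)/94.90 = 12.63 kΩ.
The fractional drop is R_th/(R_th + R_L); requiring this ≤ 0.0860 gives R_L ≥ R_th(1/0.0860 − 1) = 12.63 × 10.63 = 134 kΩ.

R_L(min) ≈ 134 kΩ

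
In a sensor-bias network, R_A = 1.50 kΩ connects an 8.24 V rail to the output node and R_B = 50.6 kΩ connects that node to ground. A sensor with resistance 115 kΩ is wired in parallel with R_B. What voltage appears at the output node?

The load sits in parallel with R_B: R_B‖R_L = (50.6 × 115) / (50.6 + 115) = 35.14 kΩ.
V_out = 8.24 × 35.14 / (1.50 + 35.14) = 8.24 × 35.14/36.64 = 7.90 V.

V_out ≈ 7.90 V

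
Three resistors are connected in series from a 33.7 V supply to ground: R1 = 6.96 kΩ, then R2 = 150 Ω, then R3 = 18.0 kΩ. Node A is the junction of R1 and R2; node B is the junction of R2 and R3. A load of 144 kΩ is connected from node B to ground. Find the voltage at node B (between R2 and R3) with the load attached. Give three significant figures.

V ≈ 23.3 V

At node B, R3 is in parallel with the load: R3‖R_L = 16000 Ω.
Below node A the resistance is R2 + (R3‖R_L) = 16150 Ω, so V_A = 33.7 × 16150/23110 = 23.55 V.
Then V_B = V_A × (R3‖R_L)/(R2 + R3‖R_L) = 23.55 × 16000/16150 = 23.3 V.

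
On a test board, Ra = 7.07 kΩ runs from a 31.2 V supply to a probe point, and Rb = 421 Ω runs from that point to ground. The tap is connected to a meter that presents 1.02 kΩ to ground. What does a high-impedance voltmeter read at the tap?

The load sits in parallel with Rb: Rb‖R_L = (421 × 1020) / (421 + 1020) = 298.0 Ω.
V_out = 31.2 × 298.0 / (7070 + 298.0) = 31.2 × 298.0/7368 = 1.26 V.
(Unloaded it would have been 1.75 V.)

V_out ≈ 1.26 V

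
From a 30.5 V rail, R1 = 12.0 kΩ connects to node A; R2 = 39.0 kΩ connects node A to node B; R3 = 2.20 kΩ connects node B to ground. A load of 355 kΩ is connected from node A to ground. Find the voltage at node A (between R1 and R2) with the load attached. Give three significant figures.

V ≈ 23.0 V

Below node A the series string R2+R3 = 41.20 kΩ sits in parallel with the 355 kΩ load: 36.92 kΩ.
V_A = 30.5 × 36.92/(12.0 + 36.92) = 23.0 V.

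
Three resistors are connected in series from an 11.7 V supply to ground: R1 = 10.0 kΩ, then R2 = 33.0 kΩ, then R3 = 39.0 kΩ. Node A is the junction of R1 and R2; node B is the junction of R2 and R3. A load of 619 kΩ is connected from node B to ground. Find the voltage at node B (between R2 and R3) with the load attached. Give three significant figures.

At node B, R3 is in parallel with the load: R3‖R_L = 36.69 kΩ.
Below node A the resistance is R2 + (R3‖R_L) = 69.69 kΩ, so V_A = 11.7 × 69.69/79.69 = 10.23 V.
Then V_B = V_A × (R3‖R_L)/(R2 + R3‖R_L) = 10.23 × 36.69/69.69 = 5.39 V.

V ≈ 5.39 V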